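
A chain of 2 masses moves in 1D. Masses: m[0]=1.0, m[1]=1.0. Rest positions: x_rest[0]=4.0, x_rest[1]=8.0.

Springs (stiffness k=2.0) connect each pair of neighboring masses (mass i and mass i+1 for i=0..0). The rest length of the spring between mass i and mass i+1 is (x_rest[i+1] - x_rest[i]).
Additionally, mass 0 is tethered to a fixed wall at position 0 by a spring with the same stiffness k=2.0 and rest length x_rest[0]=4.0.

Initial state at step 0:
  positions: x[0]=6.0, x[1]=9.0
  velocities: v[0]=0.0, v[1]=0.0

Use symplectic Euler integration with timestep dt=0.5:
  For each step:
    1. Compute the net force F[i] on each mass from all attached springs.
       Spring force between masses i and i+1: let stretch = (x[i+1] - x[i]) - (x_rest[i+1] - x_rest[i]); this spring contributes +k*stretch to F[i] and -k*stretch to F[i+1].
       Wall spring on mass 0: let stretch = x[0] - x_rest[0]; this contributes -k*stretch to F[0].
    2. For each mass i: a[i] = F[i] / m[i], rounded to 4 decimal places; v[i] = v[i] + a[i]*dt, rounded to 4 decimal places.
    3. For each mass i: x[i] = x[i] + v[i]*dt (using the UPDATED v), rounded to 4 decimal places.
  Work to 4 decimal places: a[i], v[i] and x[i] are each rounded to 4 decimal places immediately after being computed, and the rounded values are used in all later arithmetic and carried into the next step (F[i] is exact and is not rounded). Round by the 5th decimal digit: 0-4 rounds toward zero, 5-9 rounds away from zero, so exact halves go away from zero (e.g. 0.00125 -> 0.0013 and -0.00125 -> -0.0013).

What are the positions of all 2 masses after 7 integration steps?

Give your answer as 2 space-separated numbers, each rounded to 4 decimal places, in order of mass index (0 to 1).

Answer: 1.8203 7.0860

Derivation:
Step 0: x=[6.0000 9.0000] v=[0.0000 0.0000]
Step 1: x=[4.5000 9.5000] v=[-3.0000 1.0000]
Step 2: x=[3.2500 9.5000] v=[-2.5000 0.0000]
Step 3: x=[3.5000 8.3750] v=[0.5000 -2.2500]
Step 4: x=[4.4375 6.8125] v=[1.8750 -3.1250]
Step 5: x=[4.3438 6.0625] v=[-0.1875 -1.5000]
Step 6: x=[2.9375 6.4532] v=[-2.8126 0.7813]
Step 7: x=[1.8203 7.0860] v=[-2.2344 1.2656]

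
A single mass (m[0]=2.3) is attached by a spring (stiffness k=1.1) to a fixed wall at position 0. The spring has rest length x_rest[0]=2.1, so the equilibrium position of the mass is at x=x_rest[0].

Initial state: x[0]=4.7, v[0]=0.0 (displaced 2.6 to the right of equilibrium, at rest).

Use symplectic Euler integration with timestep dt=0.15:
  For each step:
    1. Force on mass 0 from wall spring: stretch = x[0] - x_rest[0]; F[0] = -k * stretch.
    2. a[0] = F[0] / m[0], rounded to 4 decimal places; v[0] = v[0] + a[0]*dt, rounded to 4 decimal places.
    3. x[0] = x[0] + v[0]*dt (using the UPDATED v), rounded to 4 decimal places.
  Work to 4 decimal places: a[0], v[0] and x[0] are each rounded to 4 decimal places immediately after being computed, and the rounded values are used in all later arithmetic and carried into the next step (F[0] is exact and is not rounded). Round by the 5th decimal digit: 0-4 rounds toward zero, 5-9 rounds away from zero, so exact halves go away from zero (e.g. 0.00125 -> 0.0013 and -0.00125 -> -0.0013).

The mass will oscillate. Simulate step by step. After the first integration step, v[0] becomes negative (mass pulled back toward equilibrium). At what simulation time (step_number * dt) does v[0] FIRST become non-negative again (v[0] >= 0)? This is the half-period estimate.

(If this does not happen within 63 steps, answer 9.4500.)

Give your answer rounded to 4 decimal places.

Step 0: x=[4.7000] v=[0.0000]
Step 1: x=[4.6720] v=[-0.1865]
Step 2: x=[4.6164] v=[-0.3710]
Step 3: x=[4.5337] v=[-0.5515]
Step 4: x=[4.4248] v=[-0.7261]
Step 5: x=[4.2909] v=[-0.8929]
Step 6: x=[4.1334] v=[-1.0501]
Step 7: x=[3.9540] v=[-1.1960]
Step 8: x=[3.7547] v=[-1.3290]
Step 9: x=[3.5375] v=[-1.4477]
Step 10: x=[3.3049] v=[-1.5508]
Step 11: x=[3.0593] v=[-1.6372]
Step 12: x=[2.8034] v=[-1.7060]
Step 13: x=[2.5399] v=[-1.7565]
Step 14: x=[2.2717] v=[-1.7881]
Step 15: x=[2.0016] v=[-1.8004]
Step 16: x=[1.7326] v=[-1.7933]
Step 17: x=[1.4676] v=[-1.7669]
Step 18: x=[1.2094] v=[-1.7215]
Step 19: x=[0.9608] v=[-1.6576]
Step 20: x=[0.7244] v=[-1.5759]
Step 21: x=[0.5028] v=[-1.4772]
Step 22: x=[0.2984] v=[-1.3626]
Step 23: x=[0.1134] v=[-1.2334]
Step 24: x=[-0.0502] v=[-1.0909]
Step 25: x=[-0.1907] v=[-0.9366]
Step 26: x=[-0.3065] v=[-0.7723]
Step 27: x=[-0.3965] v=[-0.5997]
Step 28: x=[-0.4596] v=[-0.4206]
Step 29: x=[-0.4952] v=[-0.2370]
Step 30: x=[-0.5028] v=[-0.0508]
Step 31: x=[-0.4824] v=[0.1359]
First v>=0 after going negative at step 31, time=4.6500

Answer: 4.6500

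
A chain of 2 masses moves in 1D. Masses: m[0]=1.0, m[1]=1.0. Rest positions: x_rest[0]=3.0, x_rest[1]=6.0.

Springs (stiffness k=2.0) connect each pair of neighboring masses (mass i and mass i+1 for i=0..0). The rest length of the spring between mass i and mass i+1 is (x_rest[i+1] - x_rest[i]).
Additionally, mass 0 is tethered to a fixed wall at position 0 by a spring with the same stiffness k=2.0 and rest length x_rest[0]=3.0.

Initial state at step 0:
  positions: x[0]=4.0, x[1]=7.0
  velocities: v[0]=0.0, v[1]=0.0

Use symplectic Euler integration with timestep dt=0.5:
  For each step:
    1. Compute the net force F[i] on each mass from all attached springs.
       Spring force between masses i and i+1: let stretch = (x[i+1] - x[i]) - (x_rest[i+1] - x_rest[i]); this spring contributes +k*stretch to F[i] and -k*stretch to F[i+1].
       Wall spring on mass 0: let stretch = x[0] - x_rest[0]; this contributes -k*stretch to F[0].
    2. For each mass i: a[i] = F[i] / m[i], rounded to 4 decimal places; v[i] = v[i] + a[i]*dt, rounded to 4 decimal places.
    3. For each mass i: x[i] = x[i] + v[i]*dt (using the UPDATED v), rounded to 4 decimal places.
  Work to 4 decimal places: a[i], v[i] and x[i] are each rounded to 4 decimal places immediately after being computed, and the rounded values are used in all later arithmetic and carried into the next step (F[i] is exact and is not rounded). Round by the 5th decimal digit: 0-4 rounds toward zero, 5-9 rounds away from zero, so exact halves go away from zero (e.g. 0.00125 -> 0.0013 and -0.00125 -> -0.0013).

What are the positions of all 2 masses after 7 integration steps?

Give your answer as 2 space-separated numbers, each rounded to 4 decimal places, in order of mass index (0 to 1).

Answer: 1.9454 5.0157

Derivation:
Step 0: x=[4.0000 7.0000] v=[0.0000 0.0000]
Step 1: x=[3.5000 7.0000] v=[-1.0000 0.0000]
Step 2: x=[3.0000 6.7500] v=[-1.0000 -0.5000]
Step 3: x=[2.8750 6.1250] v=[-0.2500 -1.2500]
Step 4: x=[2.9375 5.3750] v=[0.1250 -1.5000]
Step 5: x=[2.7500 4.9063] v=[-0.3750 -0.9375]
Step 6: x=[2.2657 4.8594] v=[-0.9687 -0.0938]
Step 7: x=[1.9454 5.0157] v=[-0.6407 0.3125]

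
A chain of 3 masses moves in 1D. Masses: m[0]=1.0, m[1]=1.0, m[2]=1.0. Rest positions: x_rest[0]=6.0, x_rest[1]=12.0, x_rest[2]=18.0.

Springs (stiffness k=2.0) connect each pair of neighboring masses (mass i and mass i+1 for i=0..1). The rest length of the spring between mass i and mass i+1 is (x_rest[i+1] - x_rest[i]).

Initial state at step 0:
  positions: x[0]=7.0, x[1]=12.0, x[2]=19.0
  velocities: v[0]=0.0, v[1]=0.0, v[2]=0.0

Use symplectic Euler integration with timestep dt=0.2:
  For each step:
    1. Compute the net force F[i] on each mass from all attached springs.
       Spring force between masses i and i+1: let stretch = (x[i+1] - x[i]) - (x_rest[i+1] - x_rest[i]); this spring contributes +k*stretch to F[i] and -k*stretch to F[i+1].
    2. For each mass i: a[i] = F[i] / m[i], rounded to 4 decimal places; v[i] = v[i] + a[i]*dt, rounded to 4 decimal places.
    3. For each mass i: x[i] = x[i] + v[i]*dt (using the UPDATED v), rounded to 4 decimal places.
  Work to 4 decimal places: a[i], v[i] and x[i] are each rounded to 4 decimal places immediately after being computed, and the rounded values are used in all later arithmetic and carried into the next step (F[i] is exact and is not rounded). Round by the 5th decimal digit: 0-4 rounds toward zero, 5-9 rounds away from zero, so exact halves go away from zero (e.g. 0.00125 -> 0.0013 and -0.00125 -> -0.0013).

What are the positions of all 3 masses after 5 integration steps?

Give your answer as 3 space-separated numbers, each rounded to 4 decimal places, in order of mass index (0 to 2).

Step 0: x=[7.0000 12.0000 19.0000] v=[0.0000 0.0000 0.0000]
Step 1: x=[6.9200 12.1600 18.9200] v=[-0.4000 0.8000 -0.4000]
Step 2: x=[6.7792 12.4416 18.7792] v=[-0.7040 1.4080 -0.7040]
Step 3: x=[6.6114 12.7772 18.6114] v=[-0.8390 1.6781 -0.8390]
Step 4: x=[6.4569 13.0863 18.4569] v=[-0.7727 1.5455 -0.7727]
Step 5: x=[6.3527 13.2947 18.3527] v=[-0.5209 1.0420 -0.5209]

Answer: 6.3527 13.2947 18.3527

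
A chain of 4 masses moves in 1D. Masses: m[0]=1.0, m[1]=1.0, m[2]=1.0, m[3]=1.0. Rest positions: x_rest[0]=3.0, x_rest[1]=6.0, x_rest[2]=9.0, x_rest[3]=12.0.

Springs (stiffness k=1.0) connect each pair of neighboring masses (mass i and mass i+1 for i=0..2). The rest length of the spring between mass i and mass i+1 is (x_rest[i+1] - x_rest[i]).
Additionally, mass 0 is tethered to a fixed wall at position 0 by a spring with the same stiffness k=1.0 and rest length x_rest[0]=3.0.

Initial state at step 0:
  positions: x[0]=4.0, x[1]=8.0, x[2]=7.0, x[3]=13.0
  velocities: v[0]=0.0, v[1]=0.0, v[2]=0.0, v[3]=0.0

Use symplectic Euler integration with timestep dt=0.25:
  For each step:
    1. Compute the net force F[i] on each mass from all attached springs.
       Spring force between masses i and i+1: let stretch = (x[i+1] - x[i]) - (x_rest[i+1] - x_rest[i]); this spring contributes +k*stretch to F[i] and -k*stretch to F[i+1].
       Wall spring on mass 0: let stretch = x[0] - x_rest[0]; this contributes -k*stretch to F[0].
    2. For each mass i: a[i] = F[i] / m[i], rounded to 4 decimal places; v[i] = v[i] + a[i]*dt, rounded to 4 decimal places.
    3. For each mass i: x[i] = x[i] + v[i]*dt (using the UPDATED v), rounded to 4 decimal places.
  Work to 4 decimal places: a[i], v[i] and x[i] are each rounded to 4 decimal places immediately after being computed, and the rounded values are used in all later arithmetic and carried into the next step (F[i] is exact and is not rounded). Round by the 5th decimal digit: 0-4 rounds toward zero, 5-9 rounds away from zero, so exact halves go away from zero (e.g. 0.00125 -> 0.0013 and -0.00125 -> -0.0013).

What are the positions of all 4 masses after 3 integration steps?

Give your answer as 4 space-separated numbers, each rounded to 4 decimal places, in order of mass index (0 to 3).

Answer: 3.9090 6.4421 9.2127 12.0625

Derivation:
Step 0: x=[4.0000 8.0000 7.0000 13.0000] v=[0.0000 0.0000 0.0000 0.0000]
Step 1: x=[4.0000 7.6875 7.4375 12.8125] v=[0.0000 -1.2500 1.7500 -0.7500]
Step 2: x=[3.9805 7.1289 8.2266 12.4766] v=[-0.0781 -2.2344 3.1563 -1.3438]
Step 3: x=[3.9090 6.4421 9.2127 12.0625] v=[-0.2861 -2.7471 3.9444 -1.6563]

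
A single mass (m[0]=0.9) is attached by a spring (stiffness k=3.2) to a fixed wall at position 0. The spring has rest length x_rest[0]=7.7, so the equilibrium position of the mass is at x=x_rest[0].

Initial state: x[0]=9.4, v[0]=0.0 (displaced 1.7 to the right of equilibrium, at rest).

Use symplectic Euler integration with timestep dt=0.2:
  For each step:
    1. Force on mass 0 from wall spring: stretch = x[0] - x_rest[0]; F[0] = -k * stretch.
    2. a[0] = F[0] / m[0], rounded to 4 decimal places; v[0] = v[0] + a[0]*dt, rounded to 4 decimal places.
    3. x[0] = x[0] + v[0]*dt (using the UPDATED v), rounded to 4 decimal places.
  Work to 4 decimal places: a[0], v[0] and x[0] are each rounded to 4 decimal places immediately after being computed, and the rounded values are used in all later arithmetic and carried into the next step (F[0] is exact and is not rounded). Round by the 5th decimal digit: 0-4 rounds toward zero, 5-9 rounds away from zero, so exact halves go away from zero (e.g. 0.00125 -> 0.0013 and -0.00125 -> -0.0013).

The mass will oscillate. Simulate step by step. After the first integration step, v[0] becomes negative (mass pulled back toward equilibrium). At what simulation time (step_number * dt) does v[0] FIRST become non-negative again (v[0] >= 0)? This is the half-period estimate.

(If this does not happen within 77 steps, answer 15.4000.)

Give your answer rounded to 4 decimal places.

Step 0: x=[9.4000] v=[0.0000]
Step 1: x=[9.1582] v=[-1.2089]
Step 2: x=[8.7090] v=[-2.2458]
Step 3: x=[8.1163] v=[-2.9633]
Step 4: x=[7.4644] v=[-3.2593]
Step 5: x=[6.8460] v=[-3.0918]
Step 6: x=[6.3491] v=[-2.4845]
Step 7: x=[6.0443] v=[-1.5239]
Step 8: x=[5.9750] v=[-0.3465]
Step 9: x=[6.1510] v=[0.8802]
First v>=0 after going negative at step 9, time=1.8000

Answer: 1.8000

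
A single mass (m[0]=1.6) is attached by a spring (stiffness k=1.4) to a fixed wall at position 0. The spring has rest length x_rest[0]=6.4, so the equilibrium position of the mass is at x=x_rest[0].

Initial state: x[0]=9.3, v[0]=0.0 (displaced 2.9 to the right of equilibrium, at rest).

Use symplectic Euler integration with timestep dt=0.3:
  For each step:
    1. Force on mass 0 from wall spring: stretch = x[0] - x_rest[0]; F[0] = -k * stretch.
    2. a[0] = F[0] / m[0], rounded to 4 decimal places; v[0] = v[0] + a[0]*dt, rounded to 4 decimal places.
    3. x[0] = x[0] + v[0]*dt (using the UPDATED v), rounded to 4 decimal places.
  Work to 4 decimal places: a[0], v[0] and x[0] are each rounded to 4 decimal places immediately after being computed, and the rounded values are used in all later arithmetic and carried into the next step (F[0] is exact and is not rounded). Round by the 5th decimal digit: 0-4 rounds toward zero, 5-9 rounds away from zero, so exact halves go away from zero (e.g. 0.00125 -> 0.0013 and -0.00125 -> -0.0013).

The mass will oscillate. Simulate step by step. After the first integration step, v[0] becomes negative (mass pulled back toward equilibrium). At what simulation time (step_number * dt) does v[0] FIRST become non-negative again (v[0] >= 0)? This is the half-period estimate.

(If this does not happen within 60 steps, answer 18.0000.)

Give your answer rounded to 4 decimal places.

Answer: 3.6000

Derivation:
Step 0: x=[9.3000] v=[0.0000]
Step 1: x=[9.0716] v=[-0.7613]
Step 2: x=[8.6328] v=[-1.4626]
Step 3: x=[8.0182] v=[-2.0487]
Step 4: x=[7.2762] v=[-2.4735]
Step 5: x=[6.4652] v=[-2.7035]
Step 6: x=[5.6490] v=[-2.7206]
Step 7: x=[4.8920] v=[-2.5235]
Step 8: x=[4.2537] v=[-2.1277]
Step 9: x=[3.7844] v=[-1.5643]
Step 10: x=[3.5211] v=[-0.8777]
Step 11: x=[3.4845] v=[-0.1220]
Step 12: x=[3.6775] v=[0.6433]
First v>=0 after going negative at step 12, time=3.6000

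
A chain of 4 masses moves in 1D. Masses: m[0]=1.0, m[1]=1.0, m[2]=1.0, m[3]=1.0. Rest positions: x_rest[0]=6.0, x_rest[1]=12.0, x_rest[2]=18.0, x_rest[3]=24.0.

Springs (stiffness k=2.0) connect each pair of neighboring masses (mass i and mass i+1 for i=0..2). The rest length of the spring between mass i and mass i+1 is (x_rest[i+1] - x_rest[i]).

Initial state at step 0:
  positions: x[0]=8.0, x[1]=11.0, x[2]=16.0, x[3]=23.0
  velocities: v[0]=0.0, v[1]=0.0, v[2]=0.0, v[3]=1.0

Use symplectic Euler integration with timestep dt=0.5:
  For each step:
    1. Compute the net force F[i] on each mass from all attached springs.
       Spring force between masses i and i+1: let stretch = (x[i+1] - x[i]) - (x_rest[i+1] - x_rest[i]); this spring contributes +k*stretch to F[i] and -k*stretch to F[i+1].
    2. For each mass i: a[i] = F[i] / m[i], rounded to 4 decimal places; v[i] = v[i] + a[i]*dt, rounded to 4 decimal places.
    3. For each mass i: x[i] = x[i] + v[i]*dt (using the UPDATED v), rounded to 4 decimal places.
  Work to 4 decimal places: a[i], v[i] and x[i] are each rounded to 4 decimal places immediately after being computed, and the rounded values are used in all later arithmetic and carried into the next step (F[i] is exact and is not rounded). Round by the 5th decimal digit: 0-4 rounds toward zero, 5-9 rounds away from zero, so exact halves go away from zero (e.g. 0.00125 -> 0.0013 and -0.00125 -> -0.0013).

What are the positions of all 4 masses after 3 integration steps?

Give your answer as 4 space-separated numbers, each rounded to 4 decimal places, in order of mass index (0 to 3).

Answer: 4.0000 12.3750 19.3750 23.7500

Derivation:
Step 0: x=[8.0000 11.0000 16.0000 23.0000] v=[0.0000 0.0000 0.0000 1.0000]
Step 1: x=[6.5000 12.0000 17.0000 23.0000] v=[-3.0000 2.0000 2.0000 0.0000]
Step 2: x=[4.7500 12.7500 18.5000 23.0000] v=[-3.5000 1.5000 3.0000 0.0000]
Step 3: x=[4.0000 12.3750 19.3750 23.7500] v=[-1.5000 -0.7500 1.7500 1.5000]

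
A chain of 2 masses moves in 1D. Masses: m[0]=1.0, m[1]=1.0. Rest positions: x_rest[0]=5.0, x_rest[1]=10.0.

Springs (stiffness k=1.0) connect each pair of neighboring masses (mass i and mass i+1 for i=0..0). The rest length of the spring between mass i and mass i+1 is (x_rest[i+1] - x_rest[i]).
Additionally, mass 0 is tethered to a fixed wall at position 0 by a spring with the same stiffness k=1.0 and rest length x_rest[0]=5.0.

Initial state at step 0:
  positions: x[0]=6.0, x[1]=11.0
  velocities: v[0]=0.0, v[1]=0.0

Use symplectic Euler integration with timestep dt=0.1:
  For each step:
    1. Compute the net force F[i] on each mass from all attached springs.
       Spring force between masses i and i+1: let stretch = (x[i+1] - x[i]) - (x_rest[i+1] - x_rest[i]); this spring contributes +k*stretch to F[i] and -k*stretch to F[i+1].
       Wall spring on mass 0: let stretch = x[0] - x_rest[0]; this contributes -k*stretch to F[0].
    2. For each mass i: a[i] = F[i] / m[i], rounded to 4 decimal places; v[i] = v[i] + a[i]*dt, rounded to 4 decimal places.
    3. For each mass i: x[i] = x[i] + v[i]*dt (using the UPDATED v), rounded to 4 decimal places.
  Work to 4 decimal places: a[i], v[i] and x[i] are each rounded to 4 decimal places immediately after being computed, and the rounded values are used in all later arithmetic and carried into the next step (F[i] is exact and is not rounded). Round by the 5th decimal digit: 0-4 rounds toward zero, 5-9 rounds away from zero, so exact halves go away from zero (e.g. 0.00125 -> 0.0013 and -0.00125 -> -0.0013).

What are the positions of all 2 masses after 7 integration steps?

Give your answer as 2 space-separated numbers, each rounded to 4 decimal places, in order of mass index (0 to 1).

Answer: 5.7442 10.9881

Derivation:
Step 0: x=[6.0000 11.0000] v=[0.0000 0.0000]
Step 1: x=[5.9900 11.0000] v=[-0.1000 0.0000]
Step 2: x=[5.9702 10.9999] v=[-0.1980 -0.0010]
Step 3: x=[5.9410 10.9995] v=[-0.2921 -0.0040]
Step 4: x=[5.9030 10.9985] v=[-0.3804 -0.0099]
Step 5: x=[5.8569 10.9966] v=[-0.4612 -0.0195]
Step 6: x=[5.8036 10.9933] v=[-0.5329 -0.0335]
Step 7: x=[5.7442 10.9881] v=[-0.5943 -0.0525]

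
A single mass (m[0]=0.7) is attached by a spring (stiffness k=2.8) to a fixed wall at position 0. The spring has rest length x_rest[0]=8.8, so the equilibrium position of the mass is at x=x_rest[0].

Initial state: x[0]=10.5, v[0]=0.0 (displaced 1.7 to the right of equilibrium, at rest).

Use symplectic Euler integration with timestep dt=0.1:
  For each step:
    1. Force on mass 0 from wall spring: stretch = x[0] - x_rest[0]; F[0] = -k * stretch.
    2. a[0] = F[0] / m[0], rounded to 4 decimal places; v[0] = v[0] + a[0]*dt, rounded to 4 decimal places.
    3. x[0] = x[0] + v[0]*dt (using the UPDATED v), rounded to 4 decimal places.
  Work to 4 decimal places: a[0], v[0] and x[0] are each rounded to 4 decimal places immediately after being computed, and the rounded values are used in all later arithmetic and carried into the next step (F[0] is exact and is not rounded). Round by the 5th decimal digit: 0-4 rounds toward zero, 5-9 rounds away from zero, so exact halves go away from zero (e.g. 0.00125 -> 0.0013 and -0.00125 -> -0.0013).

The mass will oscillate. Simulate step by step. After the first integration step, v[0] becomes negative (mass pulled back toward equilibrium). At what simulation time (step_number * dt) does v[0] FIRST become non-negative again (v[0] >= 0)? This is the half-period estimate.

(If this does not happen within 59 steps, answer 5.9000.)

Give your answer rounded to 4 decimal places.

Step 0: x=[10.5000] v=[0.0000]
Step 1: x=[10.4320] v=[-0.6800]
Step 2: x=[10.2987] v=[-1.3328]
Step 3: x=[10.1055] v=[-1.9323]
Step 4: x=[9.8601] v=[-2.4545]
Step 5: x=[9.5723] v=[-2.8785]
Step 6: x=[9.2536] v=[-3.1874]
Step 7: x=[8.9167] v=[-3.3688]
Step 8: x=[8.5752] v=[-3.4155]
Step 9: x=[8.2426] v=[-3.3256]
Step 10: x=[7.9323] v=[-3.1026]
Step 11: x=[7.6568] v=[-2.7555]
Step 12: x=[7.4270] v=[-2.2982]
Step 13: x=[7.2521] v=[-1.7490]
Step 14: x=[7.1391] v=[-1.1298]
Step 15: x=[7.0926] v=[-0.4654]
Step 16: x=[7.1144] v=[0.2176]
First v>=0 after going negative at step 16, time=1.6000

Answer: 1.6000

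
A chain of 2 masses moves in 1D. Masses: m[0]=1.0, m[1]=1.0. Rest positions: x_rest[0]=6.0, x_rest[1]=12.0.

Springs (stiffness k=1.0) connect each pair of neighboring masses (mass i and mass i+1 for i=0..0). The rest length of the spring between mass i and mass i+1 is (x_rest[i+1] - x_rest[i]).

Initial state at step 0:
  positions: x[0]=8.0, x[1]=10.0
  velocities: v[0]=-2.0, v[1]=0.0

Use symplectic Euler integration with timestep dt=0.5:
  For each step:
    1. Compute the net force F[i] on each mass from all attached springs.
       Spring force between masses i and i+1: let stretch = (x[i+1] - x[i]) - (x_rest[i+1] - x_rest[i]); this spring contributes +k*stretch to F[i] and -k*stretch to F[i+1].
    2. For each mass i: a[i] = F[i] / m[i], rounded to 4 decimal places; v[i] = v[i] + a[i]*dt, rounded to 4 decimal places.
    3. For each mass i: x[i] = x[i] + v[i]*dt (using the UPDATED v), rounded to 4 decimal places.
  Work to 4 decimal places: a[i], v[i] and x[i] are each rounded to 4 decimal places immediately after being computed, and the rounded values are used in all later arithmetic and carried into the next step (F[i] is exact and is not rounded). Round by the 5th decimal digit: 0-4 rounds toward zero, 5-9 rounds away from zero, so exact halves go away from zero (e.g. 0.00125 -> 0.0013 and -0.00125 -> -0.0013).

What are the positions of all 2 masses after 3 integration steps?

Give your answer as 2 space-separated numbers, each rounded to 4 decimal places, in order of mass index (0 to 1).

Step 0: x=[8.0000 10.0000] v=[-2.0000 0.0000]
Step 1: x=[6.0000 11.0000] v=[-4.0000 2.0000]
Step 2: x=[3.7500 12.2500] v=[-4.5000 2.5000]
Step 3: x=[2.1250 12.8750] v=[-3.2500 1.2500]

Answer: 2.1250 12.8750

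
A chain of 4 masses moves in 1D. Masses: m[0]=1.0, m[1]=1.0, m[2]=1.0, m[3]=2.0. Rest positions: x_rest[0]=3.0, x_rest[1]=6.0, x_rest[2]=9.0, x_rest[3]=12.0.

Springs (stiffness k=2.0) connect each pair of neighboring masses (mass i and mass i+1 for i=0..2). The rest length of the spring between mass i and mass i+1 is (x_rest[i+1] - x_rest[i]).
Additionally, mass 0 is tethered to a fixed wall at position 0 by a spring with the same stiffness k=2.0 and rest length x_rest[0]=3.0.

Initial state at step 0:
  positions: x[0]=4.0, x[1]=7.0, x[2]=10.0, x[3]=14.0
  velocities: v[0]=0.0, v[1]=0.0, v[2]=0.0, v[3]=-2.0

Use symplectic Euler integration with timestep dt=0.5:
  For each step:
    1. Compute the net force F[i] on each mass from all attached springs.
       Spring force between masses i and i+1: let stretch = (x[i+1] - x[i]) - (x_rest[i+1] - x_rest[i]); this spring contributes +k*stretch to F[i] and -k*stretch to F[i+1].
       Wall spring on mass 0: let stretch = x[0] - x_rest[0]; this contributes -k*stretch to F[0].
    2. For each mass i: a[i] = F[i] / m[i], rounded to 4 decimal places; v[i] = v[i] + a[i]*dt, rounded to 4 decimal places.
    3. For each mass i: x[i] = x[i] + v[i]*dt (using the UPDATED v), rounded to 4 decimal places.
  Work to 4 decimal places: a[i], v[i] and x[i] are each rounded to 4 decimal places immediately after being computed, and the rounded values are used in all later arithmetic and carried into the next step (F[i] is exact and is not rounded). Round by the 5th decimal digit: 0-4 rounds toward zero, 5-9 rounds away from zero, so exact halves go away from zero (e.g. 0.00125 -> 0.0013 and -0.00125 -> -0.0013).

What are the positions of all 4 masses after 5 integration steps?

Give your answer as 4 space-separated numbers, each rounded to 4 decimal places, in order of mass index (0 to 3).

Answer: 3.2422 4.6368 6.7402 10.3545

Derivation:
Step 0: x=[4.0000 7.0000 10.0000 14.0000] v=[0.0000 0.0000 0.0000 -2.0000]
Step 1: x=[3.5000 7.0000 10.5000 12.7500] v=[-1.0000 0.0000 1.0000 -2.5000]
Step 2: x=[3.0000 7.0000 10.3750 11.6875] v=[-1.0000 0.0000 -0.2500 -2.1250]
Step 3: x=[3.0000 6.6875 9.2188 11.0469] v=[0.0000 -0.6250 -2.3125 -1.2813]
Step 4: x=[3.3438 5.7969 7.7110 10.6992] v=[0.6875 -1.7812 -3.0157 -0.6954]
Step 5: x=[3.2422 4.6368 6.7402 10.3545] v=[-0.2032 -2.3202 -1.9416 -0.6895]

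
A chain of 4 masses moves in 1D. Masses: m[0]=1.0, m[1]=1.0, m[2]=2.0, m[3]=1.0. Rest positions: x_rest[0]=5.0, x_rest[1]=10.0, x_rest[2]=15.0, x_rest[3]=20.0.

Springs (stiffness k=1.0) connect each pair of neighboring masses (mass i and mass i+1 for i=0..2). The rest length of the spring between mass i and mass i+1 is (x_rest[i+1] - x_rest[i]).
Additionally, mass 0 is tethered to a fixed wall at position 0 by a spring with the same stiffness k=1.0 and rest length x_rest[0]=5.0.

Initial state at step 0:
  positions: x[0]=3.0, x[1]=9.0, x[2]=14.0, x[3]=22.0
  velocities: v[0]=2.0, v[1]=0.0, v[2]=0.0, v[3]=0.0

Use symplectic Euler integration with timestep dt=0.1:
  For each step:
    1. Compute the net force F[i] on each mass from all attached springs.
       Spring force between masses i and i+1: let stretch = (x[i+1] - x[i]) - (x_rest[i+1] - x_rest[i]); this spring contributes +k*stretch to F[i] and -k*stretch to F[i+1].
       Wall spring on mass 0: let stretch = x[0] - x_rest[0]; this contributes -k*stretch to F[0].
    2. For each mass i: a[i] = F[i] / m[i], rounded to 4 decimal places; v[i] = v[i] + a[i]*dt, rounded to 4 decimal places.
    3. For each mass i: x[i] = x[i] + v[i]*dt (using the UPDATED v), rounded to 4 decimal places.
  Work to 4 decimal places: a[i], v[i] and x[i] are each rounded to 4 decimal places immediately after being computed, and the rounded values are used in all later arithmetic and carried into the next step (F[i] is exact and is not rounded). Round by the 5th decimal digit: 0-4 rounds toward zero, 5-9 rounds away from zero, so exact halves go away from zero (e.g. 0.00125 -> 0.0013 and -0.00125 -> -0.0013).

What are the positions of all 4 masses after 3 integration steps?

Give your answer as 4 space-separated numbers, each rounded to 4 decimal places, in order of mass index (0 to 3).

Answer: 3.7606 8.9512 14.0883 21.8223

Derivation:
Step 0: x=[3.0000 9.0000 14.0000 22.0000] v=[2.0000 0.0000 0.0000 0.0000]
Step 1: x=[3.2300 8.9900 14.0150 21.9700] v=[2.3000 -0.1000 0.1500 -0.3000]
Step 2: x=[3.4853 8.9727 14.0447 21.9105] v=[2.5530 -0.1735 0.2965 -0.5955]
Step 3: x=[3.7606 8.9512 14.0883 21.8223] v=[2.7532 -0.2150 0.4362 -0.8821]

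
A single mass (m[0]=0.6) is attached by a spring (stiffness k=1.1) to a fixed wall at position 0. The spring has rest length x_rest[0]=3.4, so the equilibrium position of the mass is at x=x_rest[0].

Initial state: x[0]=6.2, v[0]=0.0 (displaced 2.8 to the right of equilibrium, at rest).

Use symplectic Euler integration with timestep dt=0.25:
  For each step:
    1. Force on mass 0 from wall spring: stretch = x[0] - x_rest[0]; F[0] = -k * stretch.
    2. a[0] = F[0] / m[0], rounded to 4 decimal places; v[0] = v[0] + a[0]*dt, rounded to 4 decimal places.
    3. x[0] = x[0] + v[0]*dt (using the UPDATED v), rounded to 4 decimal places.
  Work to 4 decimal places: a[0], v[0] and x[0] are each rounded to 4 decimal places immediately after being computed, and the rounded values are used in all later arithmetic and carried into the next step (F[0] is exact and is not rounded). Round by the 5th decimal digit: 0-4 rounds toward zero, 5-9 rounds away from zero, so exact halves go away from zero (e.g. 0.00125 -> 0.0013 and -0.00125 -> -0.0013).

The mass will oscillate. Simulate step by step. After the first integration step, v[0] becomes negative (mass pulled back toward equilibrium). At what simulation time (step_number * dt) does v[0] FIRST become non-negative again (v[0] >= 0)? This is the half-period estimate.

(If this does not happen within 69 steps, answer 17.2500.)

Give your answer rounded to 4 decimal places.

Answer: 2.5000

Derivation:
Step 0: x=[6.2000] v=[0.0000]
Step 1: x=[5.8792] v=[-1.2833]
Step 2: x=[5.2743] v=[-2.4196]
Step 3: x=[4.4546] v=[-3.2787]
Step 4: x=[3.5141] v=[-3.7621]
Step 5: x=[2.5605] v=[-3.8144]
Step 6: x=[1.7031] v=[-3.4296]
Step 7: x=[1.0401] v=[-2.6519]
Step 8: x=[0.6475] v=[-1.5703]
Step 9: x=[0.5703] v=[-0.3087]
Step 10: x=[0.8174] v=[0.9883]
First v>=0 after going negative at step 10, time=2.5000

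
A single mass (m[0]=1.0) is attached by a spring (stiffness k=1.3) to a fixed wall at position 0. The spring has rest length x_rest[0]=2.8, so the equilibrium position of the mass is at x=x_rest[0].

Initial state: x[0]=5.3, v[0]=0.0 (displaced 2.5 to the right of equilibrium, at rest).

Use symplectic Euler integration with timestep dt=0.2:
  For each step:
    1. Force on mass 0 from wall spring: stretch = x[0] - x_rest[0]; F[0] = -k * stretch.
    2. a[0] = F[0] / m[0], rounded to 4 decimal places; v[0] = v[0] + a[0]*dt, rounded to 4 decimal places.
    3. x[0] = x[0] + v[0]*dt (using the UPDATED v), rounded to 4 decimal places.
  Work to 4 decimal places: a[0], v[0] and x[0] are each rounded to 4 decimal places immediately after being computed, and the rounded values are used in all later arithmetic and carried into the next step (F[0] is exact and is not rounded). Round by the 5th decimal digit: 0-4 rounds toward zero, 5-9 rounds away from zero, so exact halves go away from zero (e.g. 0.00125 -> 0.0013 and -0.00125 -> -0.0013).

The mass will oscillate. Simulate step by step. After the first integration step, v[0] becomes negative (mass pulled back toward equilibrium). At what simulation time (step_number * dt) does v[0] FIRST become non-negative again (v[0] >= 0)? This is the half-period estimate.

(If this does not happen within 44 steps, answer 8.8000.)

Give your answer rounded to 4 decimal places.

Step 0: x=[5.3000] v=[0.0000]
Step 1: x=[5.1700] v=[-0.6500]
Step 2: x=[4.9168] v=[-1.2662]
Step 3: x=[4.5535] v=[-1.8166]
Step 4: x=[4.0990] v=[-2.2725]
Step 5: x=[3.5770] v=[-2.6102]
Step 6: x=[3.0146] v=[-2.8122]
Step 7: x=[2.4410] v=[-2.8680]
Step 8: x=[1.8861] v=[-2.7747]
Step 9: x=[1.3787] v=[-2.5371]
Step 10: x=[0.9452] v=[-2.1676]
Step 11: x=[0.6081] v=[-1.6854]
Step 12: x=[0.3850] v=[-1.1155]
Step 13: x=[0.2875] v=[-0.4876]
Step 14: x=[0.3206] v=[0.1657]
First v>=0 after going negative at step 14, time=2.8000

Answer: 2.8000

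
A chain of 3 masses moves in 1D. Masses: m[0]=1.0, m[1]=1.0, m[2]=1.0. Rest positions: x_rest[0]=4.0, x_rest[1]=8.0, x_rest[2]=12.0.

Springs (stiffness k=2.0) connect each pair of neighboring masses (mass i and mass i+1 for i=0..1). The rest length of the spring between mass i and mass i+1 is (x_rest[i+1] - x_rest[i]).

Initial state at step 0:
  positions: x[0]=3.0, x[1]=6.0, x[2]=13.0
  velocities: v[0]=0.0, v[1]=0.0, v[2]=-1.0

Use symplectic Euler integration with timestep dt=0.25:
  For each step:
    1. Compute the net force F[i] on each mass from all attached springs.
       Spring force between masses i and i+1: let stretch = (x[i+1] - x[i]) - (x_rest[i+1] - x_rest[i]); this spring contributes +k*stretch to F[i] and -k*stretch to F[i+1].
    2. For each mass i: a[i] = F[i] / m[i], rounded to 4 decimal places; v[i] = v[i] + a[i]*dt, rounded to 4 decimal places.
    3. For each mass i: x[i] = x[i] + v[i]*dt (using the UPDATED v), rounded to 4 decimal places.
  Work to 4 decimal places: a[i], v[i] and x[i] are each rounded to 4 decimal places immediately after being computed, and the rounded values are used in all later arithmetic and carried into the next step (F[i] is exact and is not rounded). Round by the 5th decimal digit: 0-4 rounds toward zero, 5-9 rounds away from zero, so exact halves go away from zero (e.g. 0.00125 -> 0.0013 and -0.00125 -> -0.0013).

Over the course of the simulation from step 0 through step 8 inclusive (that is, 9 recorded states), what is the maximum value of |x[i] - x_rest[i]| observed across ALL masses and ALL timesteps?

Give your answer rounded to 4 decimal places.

Answer: 2.5487

Derivation:
Step 0: x=[3.0000 6.0000 13.0000] v=[0.0000 0.0000 -1.0000]
Step 1: x=[2.8750 6.5000 12.3750] v=[-0.5000 2.0000 -2.5000]
Step 2: x=[2.7031 7.2813 11.5156] v=[-0.6875 3.1250 -3.4375]
Step 3: x=[2.6035 8.0196 10.6269] v=[-0.3984 2.9531 -3.5547]
Step 4: x=[2.6809 8.4068 9.9123] v=[0.3097 1.5487 -2.8584]
Step 5: x=[2.9741 8.2664 9.5095] v=[1.1727 -0.5615 -1.6112]
Step 6: x=[3.4288 7.6199 9.4513] v=[1.8189 -2.5861 -0.2328]
Step 7: x=[3.9074 6.6784 9.6642] v=[1.9145 -3.7660 0.8515]
Step 8: x=[4.2324 5.7638 10.0039] v=[1.3000 -3.6586 1.3586]
Max displacement = 2.5487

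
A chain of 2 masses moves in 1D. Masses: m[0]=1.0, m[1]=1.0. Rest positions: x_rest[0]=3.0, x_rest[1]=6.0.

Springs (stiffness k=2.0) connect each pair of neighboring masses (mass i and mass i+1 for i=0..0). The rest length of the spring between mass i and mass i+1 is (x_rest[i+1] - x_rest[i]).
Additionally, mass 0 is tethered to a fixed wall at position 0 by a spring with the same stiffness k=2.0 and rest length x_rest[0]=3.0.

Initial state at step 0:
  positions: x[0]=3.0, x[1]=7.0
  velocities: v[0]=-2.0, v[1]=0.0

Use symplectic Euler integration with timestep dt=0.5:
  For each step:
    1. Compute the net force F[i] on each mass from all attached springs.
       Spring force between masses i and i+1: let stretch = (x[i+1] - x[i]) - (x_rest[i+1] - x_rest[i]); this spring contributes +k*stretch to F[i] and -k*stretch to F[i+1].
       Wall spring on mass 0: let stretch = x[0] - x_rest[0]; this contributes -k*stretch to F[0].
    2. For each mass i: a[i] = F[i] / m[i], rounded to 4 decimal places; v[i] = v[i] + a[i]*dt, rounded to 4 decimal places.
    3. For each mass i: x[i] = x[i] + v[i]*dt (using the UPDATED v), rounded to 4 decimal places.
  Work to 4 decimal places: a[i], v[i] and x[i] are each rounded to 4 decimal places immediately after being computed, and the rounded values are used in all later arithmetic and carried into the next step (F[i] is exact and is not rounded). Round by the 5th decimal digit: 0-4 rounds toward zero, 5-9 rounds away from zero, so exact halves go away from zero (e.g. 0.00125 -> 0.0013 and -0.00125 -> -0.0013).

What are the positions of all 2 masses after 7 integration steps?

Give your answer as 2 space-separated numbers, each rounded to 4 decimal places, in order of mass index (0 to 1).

Answer: 2.4297 5.2579

Derivation:
Step 0: x=[3.0000 7.0000] v=[-2.0000 0.0000]
Step 1: x=[2.5000 6.5000] v=[-1.0000 -1.0000]
Step 2: x=[2.7500 5.5000] v=[0.5000 -2.0000]
Step 3: x=[3.0000 4.6250] v=[0.5000 -1.7500]
Step 4: x=[2.5625 4.4375] v=[-0.8750 -0.3750]
Step 5: x=[1.7813 4.8125] v=[-1.5625 0.7500]
Step 6: x=[1.6250 5.1719] v=[-0.3126 0.7188]
Step 7: x=[2.4297 5.2579] v=[1.6093 0.1719]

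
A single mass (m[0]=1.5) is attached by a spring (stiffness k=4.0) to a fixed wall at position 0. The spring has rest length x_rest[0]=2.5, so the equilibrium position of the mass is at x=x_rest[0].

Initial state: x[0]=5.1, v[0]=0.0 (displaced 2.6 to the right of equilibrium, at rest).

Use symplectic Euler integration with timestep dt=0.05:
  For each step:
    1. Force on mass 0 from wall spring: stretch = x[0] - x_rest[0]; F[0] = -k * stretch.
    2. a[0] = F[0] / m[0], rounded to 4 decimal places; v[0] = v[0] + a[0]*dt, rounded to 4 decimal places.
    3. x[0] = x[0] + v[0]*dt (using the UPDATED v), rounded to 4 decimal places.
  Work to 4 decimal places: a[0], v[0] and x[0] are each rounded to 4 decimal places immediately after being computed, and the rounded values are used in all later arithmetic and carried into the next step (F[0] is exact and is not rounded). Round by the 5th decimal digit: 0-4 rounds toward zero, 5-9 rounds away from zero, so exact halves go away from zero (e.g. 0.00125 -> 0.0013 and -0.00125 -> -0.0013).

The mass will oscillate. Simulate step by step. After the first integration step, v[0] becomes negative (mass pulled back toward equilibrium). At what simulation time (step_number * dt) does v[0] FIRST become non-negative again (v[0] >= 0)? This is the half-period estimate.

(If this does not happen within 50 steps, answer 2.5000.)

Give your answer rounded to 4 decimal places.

Answer: 1.9500

Derivation:
Step 0: x=[5.1000] v=[0.0000]
Step 1: x=[5.0827] v=[-0.3467]
Step 2: x=[5.0481] v=[-0.6911]
Step 3: x=[4.9966] v=[-1.0308]
Step 4: x=[4.9284] v=[-1.3637]
Step 5: x=[4.8440] v=[-1.6875]
Step 6: x=[4.7440] v=[-2.0000]
Step 7: x=[4.6290] v=[-2.2992]
Step 8: x=[4.4998] v=[-2.5831]
Step 9: x=[4.3573] v=[-2.8497]
Step 10: x=[4.2024] v=[-3.0973]
Step 11: x=[4.0362] v=[-3.3243]
Step 12: x=[3.8597] v=[-3.5291]
Step 13: x=[3.6742] v=[-3.7104]
Step 14: x=[3.4809] v=[-3.8670]
Step 15: x=[3.2810] v=[-3.9978]
Step 16: x=[3.0759] v=[-4.1019]
Step 17: x=[2.8670] v=[-4.1787]
Step 18: x=[2.6556] v=[-4.2276]
Step 19: x=[2.4432] v=[-4.2483]
Step 20: x=[2.2312] v=[-4.2407]
Step 21: x=[2.0210] v=[-4.2049]
Step 22: x=[1.8140] v=[-4.1410]
Step 23: x=[1.6115] v=[-4.0495]
Step 24: x=[1.4150] v=[-3.9310]
Step 25: x=[1.2257] v=[-3.7863]
Step 26: x=[1.0449] v=[-3.6164]
Step 27: x=[0.8738] v=[-3.4224]
Step 28: x=[0.7135] v=[-3.2056]
Step 29: x=[0.5651] v=[-2.9674]
Step 30: x=[0.4296] v=[-2.7094]
Step 31: x=[0.3079] v=[-2.4333]
Step 32: x=[0.2009] v=[-2.1410]
Step 33: x=[0.1092] v=[-1.8345]
Step 34: x=[0.0334] v=[-1.5157]
Step 35: x=[-0.0259] v=[-1.1868]
Step 36: x=[-0.0684] v=[-0.8500]
Step 37: x=[-0.0938] v=[-0.5075]
Step 38: x=[-0.1019] v=[-0.1617]
Step 39: x=[-0.0926] v=[0.1852]
First v>=0 after going negative at step 39, time=1.9500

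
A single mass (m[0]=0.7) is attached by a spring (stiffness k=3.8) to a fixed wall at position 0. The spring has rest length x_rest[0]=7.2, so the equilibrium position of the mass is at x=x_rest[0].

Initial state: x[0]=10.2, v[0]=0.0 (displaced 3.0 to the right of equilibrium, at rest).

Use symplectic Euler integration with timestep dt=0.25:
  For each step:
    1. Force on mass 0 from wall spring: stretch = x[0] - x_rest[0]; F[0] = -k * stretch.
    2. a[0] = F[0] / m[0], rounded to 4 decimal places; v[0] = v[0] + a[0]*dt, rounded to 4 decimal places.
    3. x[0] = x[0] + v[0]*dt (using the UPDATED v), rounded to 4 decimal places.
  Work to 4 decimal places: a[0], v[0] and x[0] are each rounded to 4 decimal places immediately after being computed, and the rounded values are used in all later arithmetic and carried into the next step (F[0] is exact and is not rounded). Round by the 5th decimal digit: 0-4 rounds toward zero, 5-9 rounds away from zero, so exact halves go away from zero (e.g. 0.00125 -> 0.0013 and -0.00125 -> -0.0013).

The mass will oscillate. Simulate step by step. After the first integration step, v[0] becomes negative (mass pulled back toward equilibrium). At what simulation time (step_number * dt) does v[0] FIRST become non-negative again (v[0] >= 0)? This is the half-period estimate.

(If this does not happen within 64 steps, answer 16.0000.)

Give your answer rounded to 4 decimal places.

Answer: 1.5000

Derivation:
Step 0: x=[10.2000] v=[0.0000]
Step 1: x=[9.1822] v=[-4.0714]
Step 2: x=[7.4918] v=[-6.7615]
Step 3: x=[5.7024] v=[-7.1575]
Step 4: x=[4.4211] v=[-5.1251]
Step 5: x=[4.0827] v=[-1.3537]
Step 6: x=[4.8019] v=[2.8769]
First v>=0 after going negative at step 6, time=1.5000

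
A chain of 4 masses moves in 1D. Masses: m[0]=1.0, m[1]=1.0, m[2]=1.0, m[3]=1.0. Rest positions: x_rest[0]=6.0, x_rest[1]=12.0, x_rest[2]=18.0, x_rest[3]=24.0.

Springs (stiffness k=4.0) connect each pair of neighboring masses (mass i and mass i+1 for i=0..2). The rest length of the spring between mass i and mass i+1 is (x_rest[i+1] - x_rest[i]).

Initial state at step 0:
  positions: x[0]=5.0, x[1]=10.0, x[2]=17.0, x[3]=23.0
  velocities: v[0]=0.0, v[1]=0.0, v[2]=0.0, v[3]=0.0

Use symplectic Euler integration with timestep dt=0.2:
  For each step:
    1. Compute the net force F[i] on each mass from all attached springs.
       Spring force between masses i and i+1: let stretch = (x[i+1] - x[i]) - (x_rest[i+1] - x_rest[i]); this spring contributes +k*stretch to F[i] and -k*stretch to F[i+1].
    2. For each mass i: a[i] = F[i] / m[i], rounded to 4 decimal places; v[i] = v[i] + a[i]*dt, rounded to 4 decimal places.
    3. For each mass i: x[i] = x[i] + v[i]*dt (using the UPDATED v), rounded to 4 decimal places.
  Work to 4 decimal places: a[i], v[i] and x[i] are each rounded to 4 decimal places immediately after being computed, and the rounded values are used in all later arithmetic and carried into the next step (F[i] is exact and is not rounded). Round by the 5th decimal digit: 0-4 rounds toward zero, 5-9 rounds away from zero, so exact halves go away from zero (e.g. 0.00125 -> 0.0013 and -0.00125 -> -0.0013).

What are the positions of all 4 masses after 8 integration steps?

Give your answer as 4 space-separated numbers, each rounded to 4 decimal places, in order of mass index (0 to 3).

Answer: 5.1347 10.3178 17.0980 22.4497

Derivation:
Step 0: x=[5.0000 10.0000 17.0000 23.0000] v=[0.0000 0.0000 0.0000 0.0000]
Step 1: x=[4.8400 10.3200 16.8400 23.0000] v=[-0.8000 1.6000 -0.8000 0.0000]
Step 2: x=[4.5968 10.8064 16.6224 22.9744] v=[-1.2160 2.4320 -1.0880 -0.1280]
Step 3: x=[4.3871 11.2298 16.4906 22.8925] v=[-1.0483 2.1171 -0.6592 -0.4096]
Step 4: x=[4.3123 11.4001 16.5413 22.7463] v=[-0.3741 0.8516 0.2537 -0.7311]
Step 5: x=[4.4115 11.2590 16.7622 22.5673] v=[0.4961 -0.7057 1.1047 -0.8951]
Step 6: x=[4.6463 10.9028 17.0314 22.4195] v=[1.1741 -1.7811 1.3462 -0.7392]
Step 7: x=[4.9222 10.5261 17.1822 22.3696] v=[1.3793 -1.8834 0.7538 -0.2497]
Step 8: x=[5.1347 10.3178 17.0980 22.4497] v=[1.0624 -1.0416 -0.4212 0.4004]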